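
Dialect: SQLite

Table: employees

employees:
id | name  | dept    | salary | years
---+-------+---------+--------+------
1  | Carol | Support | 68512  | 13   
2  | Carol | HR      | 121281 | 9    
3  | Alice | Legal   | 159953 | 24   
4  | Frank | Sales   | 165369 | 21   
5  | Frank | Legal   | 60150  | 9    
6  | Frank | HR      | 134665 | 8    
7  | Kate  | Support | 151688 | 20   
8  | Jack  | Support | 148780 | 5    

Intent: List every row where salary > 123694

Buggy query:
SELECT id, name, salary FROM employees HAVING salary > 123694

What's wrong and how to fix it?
Bug: This is a non-aggregate query (no GROUP BY, no aggregates), so in SQLite the HAVING clause is invalid here; a row-level condition belongs in WHERE

Fix: Replace HAVING with WHERE since the condition applies to individual rows

Corrected query:
SELECT id, name, salary FROM employees WHERE salary > 123694

Result:
id | name  | salary
---+-------+-------
3  | Alice | 159953
4  | Frank | 165369
6  | Frank | 134665
7  | Kate  | 151688
8  | Jack  | 148780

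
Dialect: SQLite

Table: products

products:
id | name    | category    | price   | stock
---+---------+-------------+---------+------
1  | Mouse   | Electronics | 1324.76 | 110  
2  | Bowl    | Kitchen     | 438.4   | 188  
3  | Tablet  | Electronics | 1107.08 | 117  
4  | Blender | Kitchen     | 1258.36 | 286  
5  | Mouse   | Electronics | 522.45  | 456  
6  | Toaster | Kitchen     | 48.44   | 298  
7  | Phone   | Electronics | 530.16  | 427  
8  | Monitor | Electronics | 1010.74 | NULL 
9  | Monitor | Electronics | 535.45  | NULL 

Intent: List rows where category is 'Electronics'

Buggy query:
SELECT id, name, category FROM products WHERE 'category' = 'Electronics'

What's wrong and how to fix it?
Bug: Single quotes denote string literals in SQL; the column name is being compared as a constant string

Fix: Remove the quotes around the column name (or use double quotes for an identifier)

Corrected query:
SELECT id, name, category FROM products WHERE category = 'Electronics'

Result:
id | name    | category   
---+---------+------------
1  | Mouse   | Electronics
3  | Tablet  | Electronics
5  | Mouse   | Electronics
7  | Phone   | Electronics
8  | Monitor | Electronics
9  | Monitor | Electronics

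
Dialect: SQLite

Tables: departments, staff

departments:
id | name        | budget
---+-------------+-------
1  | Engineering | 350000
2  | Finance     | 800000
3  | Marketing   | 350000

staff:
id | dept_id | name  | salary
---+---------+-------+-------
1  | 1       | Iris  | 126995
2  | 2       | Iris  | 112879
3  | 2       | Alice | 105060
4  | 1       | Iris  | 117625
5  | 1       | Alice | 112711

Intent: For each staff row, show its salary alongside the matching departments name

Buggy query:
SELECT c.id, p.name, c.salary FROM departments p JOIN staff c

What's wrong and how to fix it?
Bug: JOIN with no ON clause produces a cartesian product; every staff row pairs with every departments row

Fix: Add ON c.dept_id = p.id to the JOIN

Corrected query:
SELECT c.id, p.name, c.salary FROM departments p JOIN staff c ON c.dept_id = p.id

Result:
id | name        | salary
---+-------------+-------
1  | Engineering | 126995
2  | Finance     | 112879
3  | Finance     | 105060
4  | Engineering | 117625
5  | Engineering | 112711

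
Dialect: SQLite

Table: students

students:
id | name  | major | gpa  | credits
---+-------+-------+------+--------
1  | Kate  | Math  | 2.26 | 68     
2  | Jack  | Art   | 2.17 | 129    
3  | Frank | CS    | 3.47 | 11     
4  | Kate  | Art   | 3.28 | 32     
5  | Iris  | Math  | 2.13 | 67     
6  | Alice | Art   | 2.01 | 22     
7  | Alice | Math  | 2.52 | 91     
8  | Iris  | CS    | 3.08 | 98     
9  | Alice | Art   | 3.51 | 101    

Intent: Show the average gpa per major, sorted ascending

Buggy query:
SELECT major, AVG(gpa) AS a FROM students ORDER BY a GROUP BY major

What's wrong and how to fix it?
Bug: ORDER BY appears before GROUP BY; SQL clause order requires GROUP BY first

Fix: Move ORDER BY to the end, after GROUP BY

Corrected query:
SELECT major, AVG(gpa) AS a FROM students GROUP BY major ORDER BY a

Result:
major | a       
------+---------
Math  | 2.303333
Art   | 2.7425  
CS    | 3.275   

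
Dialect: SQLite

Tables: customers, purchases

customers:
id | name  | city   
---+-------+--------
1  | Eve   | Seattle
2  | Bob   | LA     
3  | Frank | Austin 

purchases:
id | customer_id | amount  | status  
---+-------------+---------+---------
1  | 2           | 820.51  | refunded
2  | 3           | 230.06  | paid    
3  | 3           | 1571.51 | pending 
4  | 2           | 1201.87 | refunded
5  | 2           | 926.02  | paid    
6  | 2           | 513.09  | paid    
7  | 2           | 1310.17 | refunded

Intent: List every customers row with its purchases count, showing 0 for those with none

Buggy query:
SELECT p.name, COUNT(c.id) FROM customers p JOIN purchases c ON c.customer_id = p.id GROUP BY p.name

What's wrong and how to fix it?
Bug: INNER JOIN drops customers rows that have no matching purchases rows

Fix: Use LEFT JOIN so parents without children still appear (COUNT(c.id) gives 0)

Corrected query:
SELECT p.name, COUNT(c.id) FROM customers p LEFT JOIN purchases c ON c.customer_id = p.id GROUP BY p.name

Result:
name  | COUNT(c.id)
------+------------
Bob   | 5          
Eve   | 0          
Frank | 2          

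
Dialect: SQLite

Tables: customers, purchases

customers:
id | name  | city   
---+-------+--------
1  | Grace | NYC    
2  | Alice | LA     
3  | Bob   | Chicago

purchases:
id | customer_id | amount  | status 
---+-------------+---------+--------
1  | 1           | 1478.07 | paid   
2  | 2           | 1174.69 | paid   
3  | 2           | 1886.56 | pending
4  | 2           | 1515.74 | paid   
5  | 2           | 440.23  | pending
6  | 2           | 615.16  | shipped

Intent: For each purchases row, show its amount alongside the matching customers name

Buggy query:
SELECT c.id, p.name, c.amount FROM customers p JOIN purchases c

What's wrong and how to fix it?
Bug: Missing join condition: each purchases row is matched to all customers rows instead of just its own

Fix: Specify the join condition linking the foreign key to the parent id

Corrected query:
SELECT c.id, p.name, c.amount FROM customers p JOIN purchases c ON c.customer_id = p.id

Result:
id | name  | amount 
---+-------+--------
1  | Grace | 1478.07
2  | Alice | 1174.69
3  | Alice | 1886.56
4  | Alice | 1515.74
5  | Alice | 440.23 
6  | Alice | 615.16 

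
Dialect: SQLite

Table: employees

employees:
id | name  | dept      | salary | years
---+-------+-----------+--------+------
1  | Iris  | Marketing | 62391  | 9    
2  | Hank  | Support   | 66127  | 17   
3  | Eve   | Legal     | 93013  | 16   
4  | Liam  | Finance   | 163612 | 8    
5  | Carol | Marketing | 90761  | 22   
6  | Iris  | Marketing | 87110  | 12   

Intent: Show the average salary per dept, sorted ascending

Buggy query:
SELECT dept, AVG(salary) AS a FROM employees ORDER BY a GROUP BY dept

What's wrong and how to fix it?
Bug: GROUP BY must precede ORDER BY

Fix: Move ORDER BY to the end, after GROUP BY

Corrected query:
SELECT dept, AVG(salary) AS a FROM employees GROUP BY dept ORDER BY a

Result:
dept      | a           
----------+-------------
Support   | 66127       
Marketing | 80087.333333
Legal     | 93013       
Finance   | 163612      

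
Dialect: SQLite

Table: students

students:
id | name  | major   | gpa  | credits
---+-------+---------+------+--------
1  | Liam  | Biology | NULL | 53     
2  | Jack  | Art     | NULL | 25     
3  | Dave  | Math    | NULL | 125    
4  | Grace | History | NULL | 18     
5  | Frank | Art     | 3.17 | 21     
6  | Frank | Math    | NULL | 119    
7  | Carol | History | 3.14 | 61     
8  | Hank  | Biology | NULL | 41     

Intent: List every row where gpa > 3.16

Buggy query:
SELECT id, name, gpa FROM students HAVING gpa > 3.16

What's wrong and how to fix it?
Bug: HAVING filters the output of aggregation, but this query has no GROUP BY and no aggregate functions, so SQLite rejects it (HAVING clause on a non-aggregate query); the condition here is per row

Fix: Replace HAVING with WHERE since the condition applies to individual rows

Corrected query:
SELECT id, name, gpa FROM students WHERE gpa > 3.16

Result:
id | name  | gpa 
---+-------+-----
5  | Frank | 3.17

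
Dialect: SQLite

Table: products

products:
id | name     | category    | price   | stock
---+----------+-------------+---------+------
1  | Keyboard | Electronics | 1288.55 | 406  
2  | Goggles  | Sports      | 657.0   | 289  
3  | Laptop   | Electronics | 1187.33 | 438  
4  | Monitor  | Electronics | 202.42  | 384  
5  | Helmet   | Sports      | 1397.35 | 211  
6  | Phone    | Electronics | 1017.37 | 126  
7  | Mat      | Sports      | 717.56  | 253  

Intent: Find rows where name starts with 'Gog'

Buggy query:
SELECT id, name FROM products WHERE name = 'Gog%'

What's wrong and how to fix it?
Bug: '=' compares the literal string including the % character; pattern matching needs LIKE

Fix: Replace '=' with LIKE so 'Gog%' is treated as a pattern

Corrected query:
SELECT id, name FROM products WHERE name LIKE 'Gog%'

Result:
id | name   
---+--------
2  | Goggles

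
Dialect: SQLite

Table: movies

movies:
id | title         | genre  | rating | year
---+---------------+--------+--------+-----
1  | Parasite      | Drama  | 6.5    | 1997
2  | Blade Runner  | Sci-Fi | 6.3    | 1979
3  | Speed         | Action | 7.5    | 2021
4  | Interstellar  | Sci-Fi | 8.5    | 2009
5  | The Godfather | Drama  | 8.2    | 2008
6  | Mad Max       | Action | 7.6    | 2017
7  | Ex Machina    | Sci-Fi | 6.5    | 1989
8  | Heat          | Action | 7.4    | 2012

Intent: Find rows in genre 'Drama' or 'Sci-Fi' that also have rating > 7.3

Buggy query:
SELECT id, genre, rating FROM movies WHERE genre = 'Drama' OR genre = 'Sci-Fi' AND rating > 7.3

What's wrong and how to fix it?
Bug: Without parentheses, AND is evaluated before OR, so the rating filter only applies to the 'Sci-Fi' branch

Fix: Add parentheses around the OR so the AND applies to both alternatives

Corrected query:
SELECT id, genre, rating FROM movies WHERE (genre = 'Drama' OR genre = 'Sci-Fi') AND rating > 7.3

Result:
id | genre  | rating
---+--------+-------
4  | Sci-Fi | 8.5   
5  | Drama  | 8.2   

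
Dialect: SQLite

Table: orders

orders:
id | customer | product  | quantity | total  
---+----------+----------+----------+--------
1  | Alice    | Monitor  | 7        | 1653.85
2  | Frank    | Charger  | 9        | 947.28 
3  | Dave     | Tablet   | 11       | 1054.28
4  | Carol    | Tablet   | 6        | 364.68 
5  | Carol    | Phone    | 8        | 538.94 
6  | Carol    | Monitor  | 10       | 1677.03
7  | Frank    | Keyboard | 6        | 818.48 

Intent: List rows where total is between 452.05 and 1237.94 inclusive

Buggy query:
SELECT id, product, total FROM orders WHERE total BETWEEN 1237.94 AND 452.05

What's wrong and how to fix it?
Bug: The bounds are reversed; BETWEEN a AND b requires a <= b to match anything

Fix: Swap the bounds so the smaller value comes first

Corrected query:
SELECT id, product, total FROM orders WHERE total BETWEEN 452.05 AND 1237.94

Result:
id | product  | total  
---+----------+--------
2  | Charger  | 947.28 
3  | Tablet   | 1054.28
5  | Phone    | 538.94 
7  | Keyboard | 818.48 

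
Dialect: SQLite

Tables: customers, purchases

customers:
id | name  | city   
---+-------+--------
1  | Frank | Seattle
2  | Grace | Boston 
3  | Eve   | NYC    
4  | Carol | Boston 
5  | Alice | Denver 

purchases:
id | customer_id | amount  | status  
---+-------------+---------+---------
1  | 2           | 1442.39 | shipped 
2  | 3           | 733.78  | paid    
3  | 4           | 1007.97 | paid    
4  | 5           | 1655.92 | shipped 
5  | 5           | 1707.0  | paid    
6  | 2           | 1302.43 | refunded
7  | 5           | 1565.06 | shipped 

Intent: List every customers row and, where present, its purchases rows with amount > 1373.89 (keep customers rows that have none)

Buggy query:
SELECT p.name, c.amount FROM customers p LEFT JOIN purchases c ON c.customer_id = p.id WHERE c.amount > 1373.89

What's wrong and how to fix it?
Bug: Filtering c.amount in WHERE discards the NULL rows produced by LEFT JOIN, turning it into an inner join

Fix: Put 'c.amount > 1373.89' in the JOIN's ON clause instead of WHERE

Corrected query:
SELECT p.name, c.amount FROM customers p LEFT JOIN purchases c ON c.customer_id = p.id AND c.amount > 1373.89

Result:
name  | amount 
------+--------
Frank | NULL   
Grace | 1442.39
Eve   | NULL   
Carol | NULL   
Alice | 1565.06
Alice | 1655.92
Alice | 1707   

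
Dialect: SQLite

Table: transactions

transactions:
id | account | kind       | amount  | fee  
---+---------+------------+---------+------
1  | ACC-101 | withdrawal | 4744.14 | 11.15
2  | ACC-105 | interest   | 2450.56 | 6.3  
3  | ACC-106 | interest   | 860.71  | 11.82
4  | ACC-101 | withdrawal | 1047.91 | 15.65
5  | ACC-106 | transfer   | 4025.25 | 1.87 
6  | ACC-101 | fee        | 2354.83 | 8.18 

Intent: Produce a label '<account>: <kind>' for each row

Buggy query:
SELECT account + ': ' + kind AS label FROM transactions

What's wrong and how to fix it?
Bug: '+' is numeric addition; on text columns SQLite converts them to 0 instead of concatenating

Fix: Use the || operator for string concatenation

Corrected query:
SELECT account || ': ' || kind AS label FROM transactions

Result:
label              
-------------------
ACC-101: withdrawal
ACC-105: interest  
ACC-106: interest  
ACC-101: withdrawal
ACC-106: transfer  
ACC-101: fee       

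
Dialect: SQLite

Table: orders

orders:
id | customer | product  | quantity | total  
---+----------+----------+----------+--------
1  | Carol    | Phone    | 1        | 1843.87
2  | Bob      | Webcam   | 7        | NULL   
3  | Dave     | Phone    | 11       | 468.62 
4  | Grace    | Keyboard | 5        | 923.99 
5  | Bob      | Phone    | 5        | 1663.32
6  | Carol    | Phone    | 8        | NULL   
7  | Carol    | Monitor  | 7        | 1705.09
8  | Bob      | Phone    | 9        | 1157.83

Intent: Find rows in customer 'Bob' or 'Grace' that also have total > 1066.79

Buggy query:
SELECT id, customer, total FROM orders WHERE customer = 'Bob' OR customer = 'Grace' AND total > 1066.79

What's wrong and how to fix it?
Bug: AND binds tighter than OR, so this parses as customer = 'Bob' OR (customer = 'Grace' AND total > 1066.79)

Fix: Group the OR with parentheses (or use IN), then AND the threshold

Corrected query:
SELECT id, customer, total FROM orders WHERE (customer = 'Bob' OR customer = 'Grace') AND total > 1066.79

Result:
id | customer | total  
---+----------+--------
5  | Bob      | 1663.32
8  | Bob      | 1157.83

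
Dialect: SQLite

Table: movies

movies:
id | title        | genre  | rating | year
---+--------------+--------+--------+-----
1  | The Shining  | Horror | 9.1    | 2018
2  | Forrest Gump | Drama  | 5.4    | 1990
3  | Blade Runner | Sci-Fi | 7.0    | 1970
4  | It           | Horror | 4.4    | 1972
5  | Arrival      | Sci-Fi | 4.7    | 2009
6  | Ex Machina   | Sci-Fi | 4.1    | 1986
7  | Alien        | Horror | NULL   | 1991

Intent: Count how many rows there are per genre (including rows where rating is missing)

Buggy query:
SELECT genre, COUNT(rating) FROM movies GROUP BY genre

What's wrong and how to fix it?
Bug: COUNT(rating) skips NULLs, so groups with missing rating are undercounted

Fix: Use COUNT(*) to count all rows regardless of NULL

Corrected query:
SELECT genre, COUNT(*) FROM movies GROUP BY genre

Result:
genre  | COUNT(*)
-------+---------
Drama  | 1       
Horror | 3       
Sci-Fi | 3       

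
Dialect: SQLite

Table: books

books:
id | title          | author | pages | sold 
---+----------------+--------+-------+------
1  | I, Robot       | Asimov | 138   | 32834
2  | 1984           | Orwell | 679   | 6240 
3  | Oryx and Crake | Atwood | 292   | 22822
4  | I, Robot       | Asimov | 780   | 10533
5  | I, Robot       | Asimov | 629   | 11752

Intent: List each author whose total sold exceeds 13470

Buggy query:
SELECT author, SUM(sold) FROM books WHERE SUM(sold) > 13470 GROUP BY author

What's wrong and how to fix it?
Bug: Aggregate functions cannot appear in a WHERE clause

Fix: Move the aggregate condition to a HAVING clause

Corrected query:
SELECT author, SUM(sold) FROM books GROUP BY author HAVING SUM(sold) > 13470

Result:
author | SUM(sold)
-------+----------
Asimov | 55119    
Atwood | 22822    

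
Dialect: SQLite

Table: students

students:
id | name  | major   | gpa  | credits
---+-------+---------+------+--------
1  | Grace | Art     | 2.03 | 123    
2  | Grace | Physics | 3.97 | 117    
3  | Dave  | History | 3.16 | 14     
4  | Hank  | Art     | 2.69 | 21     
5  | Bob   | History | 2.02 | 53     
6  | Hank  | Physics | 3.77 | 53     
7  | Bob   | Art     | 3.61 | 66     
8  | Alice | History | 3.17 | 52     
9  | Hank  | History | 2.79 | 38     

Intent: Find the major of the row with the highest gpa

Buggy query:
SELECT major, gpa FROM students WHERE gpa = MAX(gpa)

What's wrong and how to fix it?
Bug: WHERE is evaluated per row; an aggregate over the whole table isn't defined there

Fix: Use a subquery: WHERE gpa = (SELECT MAX(gpa) FROM students)

Corrected query:
SELECT major, gpa FROM students WHERE gpa = (SELECT MAX(gpa) FROM students)

Result:
major   | gpa 
--------+-----
Physics | 3.97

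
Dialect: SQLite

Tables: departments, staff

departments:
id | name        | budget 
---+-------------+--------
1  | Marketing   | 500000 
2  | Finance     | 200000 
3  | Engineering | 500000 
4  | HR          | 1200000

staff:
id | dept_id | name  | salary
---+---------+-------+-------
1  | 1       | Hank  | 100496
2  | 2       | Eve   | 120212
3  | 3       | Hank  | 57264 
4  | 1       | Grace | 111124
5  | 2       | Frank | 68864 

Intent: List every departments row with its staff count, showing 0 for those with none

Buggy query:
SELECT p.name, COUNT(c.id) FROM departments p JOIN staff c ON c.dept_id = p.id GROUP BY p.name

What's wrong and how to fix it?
Bug: An inner join excludes parents with zero children

Fix: Switch to LEFT JOIN to retain unmatched parent rows

Corrected query:
SELECT p.name, COUNT(c.id) FROM departments p LEFT JOIN staff c ON c.dept_id = p.id GROUP BY p.name

Result:
name        | COUNT(c.id)
------------+------------
Engineering | 1          
Finance     | 2          
HR          | 0          
Marketing   | 2          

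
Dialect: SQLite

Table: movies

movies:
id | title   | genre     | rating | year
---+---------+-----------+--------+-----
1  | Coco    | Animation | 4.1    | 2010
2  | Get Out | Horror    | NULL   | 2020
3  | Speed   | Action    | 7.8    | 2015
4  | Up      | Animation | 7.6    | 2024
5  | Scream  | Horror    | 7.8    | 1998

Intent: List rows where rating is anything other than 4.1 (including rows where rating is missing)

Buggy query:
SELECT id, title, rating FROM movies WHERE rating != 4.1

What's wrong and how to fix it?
Bug: Inequality against NULL is unknown, not true; rows with NULL are dropped

Fix: Add an explicit OR rating IS NULL to include the missing-value rows

Corrected query:
SELECT id, title, rating FROM movies WHERE rating != 4.1 OR rating IS NULL

Result:
id | title   | rating
---+---------+-------
2  | Get Out | NULL  
3  | Speed   | 7.8   
4  | Up      | 7.6   
5  | Scream  | 7.8   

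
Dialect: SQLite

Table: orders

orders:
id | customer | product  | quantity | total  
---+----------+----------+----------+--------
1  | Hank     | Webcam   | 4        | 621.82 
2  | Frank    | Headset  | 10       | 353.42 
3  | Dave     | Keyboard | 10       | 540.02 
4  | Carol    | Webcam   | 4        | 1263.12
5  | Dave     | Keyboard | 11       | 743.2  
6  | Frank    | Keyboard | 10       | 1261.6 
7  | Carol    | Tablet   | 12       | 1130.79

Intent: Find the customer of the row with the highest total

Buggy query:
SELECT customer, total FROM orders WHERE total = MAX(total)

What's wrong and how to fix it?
Bug: MAX(total) is an aggregate and cannot be used directly in WHERE

Fix: Use a subquery: WHERE total = (SELECT MAX(total) FROM orders)

Corrected query:
SELECT customer, total FROM orders WHERE total = (SELECT MAX(total) FROM orders)

Result:
customer | total  
---------+--------
Carol    | 1263.12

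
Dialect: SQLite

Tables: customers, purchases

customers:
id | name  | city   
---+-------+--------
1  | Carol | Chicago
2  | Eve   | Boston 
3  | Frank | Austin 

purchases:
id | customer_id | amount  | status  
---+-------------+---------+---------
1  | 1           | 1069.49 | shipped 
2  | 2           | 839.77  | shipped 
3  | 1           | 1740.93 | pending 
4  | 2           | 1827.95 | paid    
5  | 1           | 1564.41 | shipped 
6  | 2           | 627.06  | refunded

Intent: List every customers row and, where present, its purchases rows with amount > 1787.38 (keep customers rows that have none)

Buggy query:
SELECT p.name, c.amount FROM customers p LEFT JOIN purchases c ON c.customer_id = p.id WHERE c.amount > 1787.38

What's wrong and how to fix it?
Bug: Filtering c.amount in WHERE discards the NULL rows produced by LEFT JOIN, turning it into an inner join

Fix: Put 'c.amount > 1787.38' in the JOIN's ON clause instead of WHERE

Corrected query:
SELECT p.name, c.amount FROM customers p LEFT JOIN purchases c ON c.customer_id = p.id AND c.amount > 1787.38

Result:
name  | amount 
------+--------
Carol | NULL   
Eve   | 1827.95
Frank | NULL   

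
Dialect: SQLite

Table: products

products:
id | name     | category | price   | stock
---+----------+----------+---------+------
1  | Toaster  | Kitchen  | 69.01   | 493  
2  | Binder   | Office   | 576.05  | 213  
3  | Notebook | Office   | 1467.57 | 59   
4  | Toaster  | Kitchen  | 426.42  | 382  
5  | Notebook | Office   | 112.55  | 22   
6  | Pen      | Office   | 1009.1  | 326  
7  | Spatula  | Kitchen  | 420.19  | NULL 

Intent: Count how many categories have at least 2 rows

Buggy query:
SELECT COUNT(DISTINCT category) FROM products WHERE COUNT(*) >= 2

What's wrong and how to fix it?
Bug: COUNT(*) cannot appear in WHERE; the per-group count doesn't exist yet

Fix: Use a subquery that GROUPs and filters with HAVING, then count its rows

Corrected query:
SELECT COUNT(*) FROM (SELECT category FROM products GROUP BY category HAVING COUNT(*) >= 2)

Result:
COUNT(*)
--------
2       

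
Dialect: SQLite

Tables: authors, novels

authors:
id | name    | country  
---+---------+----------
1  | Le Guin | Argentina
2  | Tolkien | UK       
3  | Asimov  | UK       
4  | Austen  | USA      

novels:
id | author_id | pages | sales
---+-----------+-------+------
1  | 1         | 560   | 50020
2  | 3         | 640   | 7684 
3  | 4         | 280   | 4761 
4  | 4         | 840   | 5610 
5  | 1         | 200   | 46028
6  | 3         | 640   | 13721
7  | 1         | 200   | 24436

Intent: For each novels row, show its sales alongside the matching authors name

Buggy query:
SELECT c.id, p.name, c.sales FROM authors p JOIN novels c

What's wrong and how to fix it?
Bug: Missing join condition: each novels row is matched to all authors rows instead of just its own

Fix: Specify the join condition linking the foreign key to the parent id

Corrected query:
SELECT c.id, p.name, c.sales FROM authors p JOIN novels c ON c.author_id = p.id

Result:
id | name    | sales
---+---------+------
1  | Le Guin | 50020
2  | Asimov  | 7684 
3  | Austen  | 4761 
4  | Austen  | 5610 
5  | Le Guin | 46028
6  | Asimov  | 13721
7  | Le Guin | 24436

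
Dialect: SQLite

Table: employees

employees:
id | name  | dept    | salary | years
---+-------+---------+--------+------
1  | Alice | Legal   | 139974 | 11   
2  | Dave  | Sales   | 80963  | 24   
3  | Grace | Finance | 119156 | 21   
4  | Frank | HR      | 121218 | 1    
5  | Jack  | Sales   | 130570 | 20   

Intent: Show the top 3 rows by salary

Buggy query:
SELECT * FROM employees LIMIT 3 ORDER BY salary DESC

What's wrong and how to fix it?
Bug: LIMIT must come after ORDER BY

Fix: Swap the clauses: ORDER BY first, then LIMIT

Corrected query:
SELECT * FROM employees ORDER BY salary DESC LIMIT 3

Result:
id | name  | dept  | salary | years
---+-------+-------+--------+------
1  | Alice | Legal | 139974 | 11   
5  | Jack  | Sales | 130570 | 20   
4  | Frank | HR    | 121218 | 1    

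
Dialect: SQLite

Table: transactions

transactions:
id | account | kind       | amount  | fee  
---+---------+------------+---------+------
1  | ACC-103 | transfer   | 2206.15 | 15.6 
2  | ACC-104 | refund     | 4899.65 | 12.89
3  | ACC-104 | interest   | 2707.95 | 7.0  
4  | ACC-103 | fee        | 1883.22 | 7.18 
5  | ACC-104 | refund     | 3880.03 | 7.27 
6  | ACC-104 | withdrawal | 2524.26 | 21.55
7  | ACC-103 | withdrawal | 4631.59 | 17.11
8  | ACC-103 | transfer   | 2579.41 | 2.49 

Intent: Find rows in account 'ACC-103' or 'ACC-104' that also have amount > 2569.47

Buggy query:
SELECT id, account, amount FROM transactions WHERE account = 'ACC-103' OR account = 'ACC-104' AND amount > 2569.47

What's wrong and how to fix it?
Bug: AND binds tighter than OR, so this parses as account = 'ACC-103' OR (account = 'ACC-104' AND amount > 2569.47)

Fix: Group the OR with parentheses (or use IN), then AND the threshold

Corrected query:
SELECT id, account, amount FROM transactions WHERE (account = 'ACC-103' OR account = 'ACC-104') AND amount > 2569.47

Result:
id | account | amount 
---+---------+--------
2  | ACC-104 | 4899.65
3  | ACC-104 | 2707.95
5  | ACC-104 | 3880.03
7  | ACC-103 | 4631.59
8  | ACC-103 | 2579.41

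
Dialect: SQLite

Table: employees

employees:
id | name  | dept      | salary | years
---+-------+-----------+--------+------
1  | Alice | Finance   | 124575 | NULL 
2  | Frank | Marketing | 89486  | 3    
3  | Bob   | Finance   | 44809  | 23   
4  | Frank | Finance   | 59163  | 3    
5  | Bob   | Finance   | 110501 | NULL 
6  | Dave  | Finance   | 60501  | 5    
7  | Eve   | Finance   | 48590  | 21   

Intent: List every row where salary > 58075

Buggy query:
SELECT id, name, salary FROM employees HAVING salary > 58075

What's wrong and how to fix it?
Bug: This is a non-aggregate query (no GROUP BY, no aggregates), so in SQLite the HAVING clause is invalid here; a row-level condition belongs in WHERE

Fix: Use WHERE for row-level filtering

Corrected query:
SELECT id, name, salary FROM employees WHERE salary > 58075

Result:
id | name  | salary
---+-------+-------
1  | Alice | 124575
2  | Frank | 89486 
4  | Frank | 59163 
5  | Bob   | 110501
6  | Dave  | 60501 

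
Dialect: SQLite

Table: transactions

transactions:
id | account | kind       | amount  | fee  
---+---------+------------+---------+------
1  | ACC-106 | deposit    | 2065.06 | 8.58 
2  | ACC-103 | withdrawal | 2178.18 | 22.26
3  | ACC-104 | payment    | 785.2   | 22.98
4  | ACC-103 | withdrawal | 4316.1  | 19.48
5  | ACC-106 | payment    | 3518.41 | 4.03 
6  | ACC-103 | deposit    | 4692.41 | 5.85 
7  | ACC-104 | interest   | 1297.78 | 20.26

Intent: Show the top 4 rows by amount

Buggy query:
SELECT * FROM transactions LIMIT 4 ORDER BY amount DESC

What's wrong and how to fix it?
Bug: ORDER BY cannot follow LIMIT; LIMIT is the final clause

Fix: Sort with ORDER BY, then apply LIMIT

Corrected query:
SELECT * FROM transactions ORDER BY amount DESC LIMIT 4

Result:
id | account | kind       | amount  | fee  
---+---------+------------+---------+------
6  | ACC-103 | deposit    | 4692.41 | 5.85 
4  | ACC-103 | withdrawal | 4316.1  | 19.48
5  | ACC-106 | payment    | 3518.41 | 4.03 
2  | ACC-103 | withdrawal | 2178.18 | 22.26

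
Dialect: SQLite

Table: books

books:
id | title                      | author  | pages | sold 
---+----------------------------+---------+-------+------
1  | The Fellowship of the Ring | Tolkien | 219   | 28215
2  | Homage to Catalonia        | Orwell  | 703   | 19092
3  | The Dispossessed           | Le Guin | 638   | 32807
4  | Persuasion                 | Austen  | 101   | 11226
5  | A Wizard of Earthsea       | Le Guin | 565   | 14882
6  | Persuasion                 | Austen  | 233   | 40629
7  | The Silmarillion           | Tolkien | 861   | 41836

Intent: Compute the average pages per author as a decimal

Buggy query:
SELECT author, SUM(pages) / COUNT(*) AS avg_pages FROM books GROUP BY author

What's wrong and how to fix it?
Bug: SUM(pages) and COUNT(*) are both integers; the division truncates the fractional part

Fix: Multiply by 1.0 (or CAST to REAL) to force floating-point division

Corrected query:
SELECT author, SUM(pages) * 1.0 / COUNT(*) AS avg_pages FROM books GROUP BY author

Result:
author  | avg_pages
--------+----------
Austen  | 167      
Le Guin | 601.5    
Orwell  | 703      
Tolkien | 540      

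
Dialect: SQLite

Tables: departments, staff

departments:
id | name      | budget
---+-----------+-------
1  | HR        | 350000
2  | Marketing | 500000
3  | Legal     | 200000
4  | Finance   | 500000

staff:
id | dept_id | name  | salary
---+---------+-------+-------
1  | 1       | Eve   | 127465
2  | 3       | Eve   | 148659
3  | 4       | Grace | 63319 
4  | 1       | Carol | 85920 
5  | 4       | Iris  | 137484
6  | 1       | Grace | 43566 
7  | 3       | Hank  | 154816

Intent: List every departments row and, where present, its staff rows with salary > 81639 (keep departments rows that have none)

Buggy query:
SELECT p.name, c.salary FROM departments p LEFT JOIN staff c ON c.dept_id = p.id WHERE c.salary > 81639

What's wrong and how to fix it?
Bug: Filtering c.salary in WHERE discards the NULL rows produced by LEFT JOIN, turning it into an inner join

Fix: Put 'c.salary > 81639' in the JOIN's ON clause instead of WHERE

Corrected query:
SELECT p.name, c.salary FROM departments p LEFT JOIN staff c ON c.dept_id = p.id AND c.salary > 81639

Result:
name      | salary
----------+-------
HR        | 85920 
HR        | 127465
Marketing | NULL  
Legal     | 148659
Legal     | 154816
Finance   | 137484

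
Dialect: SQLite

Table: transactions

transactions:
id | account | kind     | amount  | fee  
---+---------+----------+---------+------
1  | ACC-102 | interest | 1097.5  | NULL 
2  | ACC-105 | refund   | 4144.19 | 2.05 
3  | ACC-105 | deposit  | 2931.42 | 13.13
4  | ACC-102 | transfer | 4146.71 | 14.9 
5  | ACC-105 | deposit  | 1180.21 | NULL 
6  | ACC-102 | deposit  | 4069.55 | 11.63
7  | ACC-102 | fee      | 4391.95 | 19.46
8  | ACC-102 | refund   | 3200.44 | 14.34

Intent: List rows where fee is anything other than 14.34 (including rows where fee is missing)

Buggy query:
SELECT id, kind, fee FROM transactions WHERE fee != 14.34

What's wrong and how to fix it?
Bug: 'fee != 14.34' is unknown when fee is NULL, so NULL rows are silently excluded

Fix: Add an explicit OR fee IS NULL to include the missing-value rows

Corrected query:
SELECT id, kind, fee FROM transactions WHERE fee != 14.34 OR fee IS NULL

Result:
id | kind     | fee  
---+----------+------
1  | interest | NULL 
2  | refund   | 2.05 
3  | deposit  | 13.13
4  | transfer | 14.9 
5  | deposit  | NULL 
6  | deposit  | 11.63
7  | fee      | 19.46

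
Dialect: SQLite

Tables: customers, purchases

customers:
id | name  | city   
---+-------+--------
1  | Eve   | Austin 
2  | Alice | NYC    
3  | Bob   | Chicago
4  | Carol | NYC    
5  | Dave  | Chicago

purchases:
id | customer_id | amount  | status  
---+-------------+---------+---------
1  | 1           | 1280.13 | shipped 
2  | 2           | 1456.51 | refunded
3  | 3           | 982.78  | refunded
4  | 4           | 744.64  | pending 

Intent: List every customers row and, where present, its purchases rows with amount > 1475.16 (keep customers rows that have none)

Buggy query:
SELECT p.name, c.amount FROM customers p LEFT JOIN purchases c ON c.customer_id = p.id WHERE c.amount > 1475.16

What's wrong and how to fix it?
Bug: A WHERE condition on the right-hand table after LEFT JOIN drops unmatched parents

Fix: Put 'c.amount > 1475.16' in the JOIN's ON clause instead of WHERE

Corrected query:
SELECT p.name, c.amount FROM customers p LEFT JOIN purchases c ON c.customer_id = p.id AND c.amount > 1475.16

Result:
name  | amount
------+-------
Eve   | NULL  
Alice | NULL  
Bob   | NULL  
Carol | NULL  
Dave  | NULL  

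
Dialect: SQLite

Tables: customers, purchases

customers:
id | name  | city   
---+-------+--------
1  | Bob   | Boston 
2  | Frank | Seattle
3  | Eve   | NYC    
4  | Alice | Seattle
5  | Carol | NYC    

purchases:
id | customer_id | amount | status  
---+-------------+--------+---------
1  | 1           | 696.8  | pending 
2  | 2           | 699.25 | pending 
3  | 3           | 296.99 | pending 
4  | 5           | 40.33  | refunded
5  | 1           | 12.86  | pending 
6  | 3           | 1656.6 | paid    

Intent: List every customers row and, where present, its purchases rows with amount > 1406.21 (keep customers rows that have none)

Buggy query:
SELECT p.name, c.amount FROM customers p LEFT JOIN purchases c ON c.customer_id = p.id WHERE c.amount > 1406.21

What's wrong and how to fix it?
Bug: A WHERE condition on the right-hand table after LEFT JOIN drops unmatched parents

Fix: Put 'c.amount > 1406.21' in the JOIN's ON clause instead of WHERE

Corrected query:
SELECT p.name, c.amount FROM customers p LEFT JOIN purchases c ON c.customer_id = p.id AND c.amount > 1406.21

Result:
name  | amount
------+-------
Bob   | NULL  
Frank | NULL  
Eve   | 1656.6
Alice | NULL  
Carol | NULL  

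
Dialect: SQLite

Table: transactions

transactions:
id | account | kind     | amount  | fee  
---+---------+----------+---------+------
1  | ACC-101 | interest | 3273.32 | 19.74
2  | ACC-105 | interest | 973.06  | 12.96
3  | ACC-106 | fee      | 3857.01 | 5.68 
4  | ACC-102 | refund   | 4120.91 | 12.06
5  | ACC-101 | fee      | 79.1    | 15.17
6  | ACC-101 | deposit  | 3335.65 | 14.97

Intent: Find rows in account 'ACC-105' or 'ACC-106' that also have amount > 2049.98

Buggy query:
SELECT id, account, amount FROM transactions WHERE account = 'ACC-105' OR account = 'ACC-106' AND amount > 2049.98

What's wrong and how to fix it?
Bug: Without parentheses, AND is evaluated before OR, so the amount filter only applies to the 'ACC-106' branch

Fix: Add parentheses around the OR so the AND applies to both alternatives

Corrected query:
SELECT id, account, amount FROM transactions WHERE (account = 'ACC-105' OR account = 'ACC-106') AND amount > 2049.98

Result:
id | account | amount 
---+---------+--------
3  | ACC-106 | 3857.01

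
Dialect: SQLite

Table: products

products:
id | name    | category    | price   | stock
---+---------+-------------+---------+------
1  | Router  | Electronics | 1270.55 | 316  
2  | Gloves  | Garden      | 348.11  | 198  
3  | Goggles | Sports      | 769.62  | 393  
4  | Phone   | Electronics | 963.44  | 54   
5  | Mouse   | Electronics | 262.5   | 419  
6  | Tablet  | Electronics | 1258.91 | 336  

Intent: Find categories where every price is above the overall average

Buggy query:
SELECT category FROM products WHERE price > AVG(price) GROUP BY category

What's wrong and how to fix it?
Bug: AVG() is an aggregate; it can't sit directly in WHERE

Fix: Use a subquery for AVG and a HAVING MIN(...) filter so the condition holds for every row in the group

Corrected query:
SELECT category FROM products GROUP BY category HAVING MIN(price) > (SELECT AVG(price) FROM products)

Result:
(no rows)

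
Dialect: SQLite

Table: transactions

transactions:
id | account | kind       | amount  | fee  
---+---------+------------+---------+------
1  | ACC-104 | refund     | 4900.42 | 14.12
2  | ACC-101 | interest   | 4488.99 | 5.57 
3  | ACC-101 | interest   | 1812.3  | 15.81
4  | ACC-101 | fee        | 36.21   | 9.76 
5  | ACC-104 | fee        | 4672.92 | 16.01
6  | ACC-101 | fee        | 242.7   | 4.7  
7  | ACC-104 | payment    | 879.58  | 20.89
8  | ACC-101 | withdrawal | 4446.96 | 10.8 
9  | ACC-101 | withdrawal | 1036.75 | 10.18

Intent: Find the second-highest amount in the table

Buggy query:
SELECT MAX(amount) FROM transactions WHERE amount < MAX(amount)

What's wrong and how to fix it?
Bug: The inner MAX is an aggregate inside WHERE, which is not allowed

Fix: Put the inner MAX in a scalar subquery

Corrected query:
SELECT MAX(amount) FROM transactions WHERE amount < (SELECT MAX(amount) FROM transactions)

Result:
MAX(amount)
-----------
4672.92    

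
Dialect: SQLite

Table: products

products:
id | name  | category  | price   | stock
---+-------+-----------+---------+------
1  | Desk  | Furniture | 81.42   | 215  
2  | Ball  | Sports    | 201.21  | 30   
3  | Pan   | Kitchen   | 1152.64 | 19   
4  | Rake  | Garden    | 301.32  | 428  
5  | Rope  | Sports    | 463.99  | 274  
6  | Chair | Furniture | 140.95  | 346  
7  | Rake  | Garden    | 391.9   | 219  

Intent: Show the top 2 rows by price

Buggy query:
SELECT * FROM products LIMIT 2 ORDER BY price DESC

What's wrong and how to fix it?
Bug: ORDER BY cannot follow LIMIT; LIMIT is the final clause

Fix: Sort with ORDER BY, then apply LIMIT

Corrected query:
SELECT * FROM products ORDER BY price DESC LIMIT 2

Result:
id | name | category | price   | stock
---+------+----------+---------+------
3  | Pan  | Kitchen  | 1152.64 | 19   
5  | Rope | Sports   | 463.99  | 274  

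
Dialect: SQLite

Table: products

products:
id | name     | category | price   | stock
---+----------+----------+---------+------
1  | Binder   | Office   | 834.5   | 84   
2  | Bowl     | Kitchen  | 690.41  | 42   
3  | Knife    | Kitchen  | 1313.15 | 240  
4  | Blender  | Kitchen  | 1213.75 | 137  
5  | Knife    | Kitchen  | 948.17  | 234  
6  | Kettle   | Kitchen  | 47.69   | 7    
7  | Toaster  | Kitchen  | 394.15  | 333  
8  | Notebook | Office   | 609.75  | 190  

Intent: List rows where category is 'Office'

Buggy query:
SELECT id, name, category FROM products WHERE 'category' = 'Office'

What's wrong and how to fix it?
Bug: 'category' in single quotes is a string literal, not the column; the comparison is literal-vs-literal and never true

Fix: Reference the column as category without single quotes

Corrected query:
SELECT id, name, category FROM products WHERE category = 'Office'

Result:
id | name     | category
---+----------+---------
1  | Binder   | Office  
8  | Notebook | Office  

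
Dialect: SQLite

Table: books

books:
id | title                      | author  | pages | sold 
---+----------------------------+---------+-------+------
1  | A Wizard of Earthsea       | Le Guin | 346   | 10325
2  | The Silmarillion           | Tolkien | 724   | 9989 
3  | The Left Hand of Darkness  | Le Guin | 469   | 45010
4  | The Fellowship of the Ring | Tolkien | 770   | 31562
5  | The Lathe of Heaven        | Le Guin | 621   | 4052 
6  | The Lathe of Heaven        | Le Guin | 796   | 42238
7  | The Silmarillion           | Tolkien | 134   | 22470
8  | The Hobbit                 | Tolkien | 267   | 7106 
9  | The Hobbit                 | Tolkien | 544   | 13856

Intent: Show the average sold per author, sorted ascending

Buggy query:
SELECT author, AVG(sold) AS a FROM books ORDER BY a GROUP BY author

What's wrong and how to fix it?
Bug: GROUP BY must precede ORDER BY

Fix: Reorder: SELECT … FROM … GROUP BY … ORDER BY …

Corrected query:
SELECT author, AVG(sold) AS a FROM books GROUP BY author ORDER BY a

Result:
author  | a       
--------+---------
Tolkien | 16996.6 
Le Guin | 25406.25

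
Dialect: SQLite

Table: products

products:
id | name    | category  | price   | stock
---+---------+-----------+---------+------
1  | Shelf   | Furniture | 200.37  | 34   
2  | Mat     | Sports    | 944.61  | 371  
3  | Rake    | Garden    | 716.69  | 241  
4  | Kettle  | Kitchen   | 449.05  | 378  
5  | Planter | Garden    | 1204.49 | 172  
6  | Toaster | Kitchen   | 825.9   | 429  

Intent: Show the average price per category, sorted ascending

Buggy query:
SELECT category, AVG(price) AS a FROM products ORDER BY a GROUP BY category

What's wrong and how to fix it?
Bug: ORDER BY appears before GROUP BY; SQL clause order requires GROUP BY first

Fix: Move ORDER BY to the end, after GROUP BY

Corrected query:
SELECT category, AVG(price) AS a FROM products GROUP BY category ORDER BY a

Result:
category  | a      
----------+--------
Furniture | 200.37 
Kitchen   | 637.475
Sports    | 944.61 
Garden    | 960.59 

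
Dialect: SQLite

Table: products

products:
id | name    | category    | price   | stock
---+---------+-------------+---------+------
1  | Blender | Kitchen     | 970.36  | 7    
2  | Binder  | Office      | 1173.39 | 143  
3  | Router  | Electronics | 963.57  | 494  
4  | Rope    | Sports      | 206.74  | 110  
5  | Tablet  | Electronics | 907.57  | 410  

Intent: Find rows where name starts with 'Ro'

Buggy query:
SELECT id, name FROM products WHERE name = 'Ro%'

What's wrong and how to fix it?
Bug: '=' compares the literal string including the % character; pattern matching needs LIKE

Fix: Replace '=' with LIKE so 'Ro%' is treated as a pattern

Corrected query:
SELECT id, name FROM products WHERE name LIKE 'Ro%'

Result:
id | name  
---+-------
3  | Router
4  | Rope  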